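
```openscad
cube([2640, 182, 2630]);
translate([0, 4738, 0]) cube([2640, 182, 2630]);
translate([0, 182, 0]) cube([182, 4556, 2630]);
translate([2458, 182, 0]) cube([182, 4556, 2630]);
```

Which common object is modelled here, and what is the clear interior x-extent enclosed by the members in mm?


A house (or room) frame. The interior width is 2276 mm.

Four 2630 mm walls enclosing a rectangle with no floor or roof — a room or house frame. Outside width is 2640 mm and wall thickness is 182 mm, so the interior width is 2640 − 2 × 182 = 2276 mm.


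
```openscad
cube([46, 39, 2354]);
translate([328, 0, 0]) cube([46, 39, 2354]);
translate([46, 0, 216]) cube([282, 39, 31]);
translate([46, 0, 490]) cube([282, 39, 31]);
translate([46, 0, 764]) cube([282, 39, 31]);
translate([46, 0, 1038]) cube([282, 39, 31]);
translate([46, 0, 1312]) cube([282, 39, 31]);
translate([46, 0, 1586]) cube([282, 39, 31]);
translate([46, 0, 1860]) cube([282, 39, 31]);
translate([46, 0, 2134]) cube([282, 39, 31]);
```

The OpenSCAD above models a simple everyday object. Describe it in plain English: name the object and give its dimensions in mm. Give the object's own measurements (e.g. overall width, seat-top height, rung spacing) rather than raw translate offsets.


A straight ladder. Two 46×39 mm vertical rails, 2354 mm tall, stand 374 mm apart (outside-to-outside) with their front faces coplanar on the −y side. 8 rungs, each 39 mm deep and 31 mm tall, span between the inner faces of the rails, front faces flush with the rails. The lowest rung's underside is at z = 216 mm and rungs are spaced 274 mm apart (underside to underside).


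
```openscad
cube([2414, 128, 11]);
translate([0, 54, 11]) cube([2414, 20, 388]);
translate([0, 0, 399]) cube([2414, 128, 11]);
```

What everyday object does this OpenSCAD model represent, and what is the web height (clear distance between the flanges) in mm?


An I-beam. The web height is 388 mm.

Two wide flanges with a thin centred web — an I-beam. Overall 410 mm minus two 11 mm flanges gives a web of 410 − 2·11 = 388 mm.


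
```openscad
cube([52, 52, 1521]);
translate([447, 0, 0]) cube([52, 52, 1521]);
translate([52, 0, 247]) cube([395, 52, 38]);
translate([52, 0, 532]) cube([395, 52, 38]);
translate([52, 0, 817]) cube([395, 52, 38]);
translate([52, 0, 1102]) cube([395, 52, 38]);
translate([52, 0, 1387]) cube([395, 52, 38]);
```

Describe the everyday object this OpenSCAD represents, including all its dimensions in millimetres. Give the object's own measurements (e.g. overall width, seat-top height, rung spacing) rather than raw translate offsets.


A straight ladder. Two 52×52 mm vertical rails, 1521 mm tall, stand 499 mm apart (outside-to-outside) with their front faces coplanar on the −y side. 5 rungs, each 52 mm deep and 38 mm tall, span between the inner faces of the rails, front faces flush with the rails. The lowest rung's underside is at z = 247 mm and rungs are spaced 285 mm apart (underside to underside).


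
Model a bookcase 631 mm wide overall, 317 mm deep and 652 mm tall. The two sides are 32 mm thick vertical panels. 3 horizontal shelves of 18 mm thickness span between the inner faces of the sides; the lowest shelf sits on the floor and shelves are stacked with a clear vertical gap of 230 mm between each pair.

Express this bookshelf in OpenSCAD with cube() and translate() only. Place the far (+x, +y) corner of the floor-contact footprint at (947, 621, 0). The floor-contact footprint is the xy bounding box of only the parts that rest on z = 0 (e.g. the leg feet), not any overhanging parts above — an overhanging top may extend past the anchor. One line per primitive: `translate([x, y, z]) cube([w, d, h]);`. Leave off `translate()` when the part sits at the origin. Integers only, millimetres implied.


translate([316, 304, 0]) cube([32, 317, 652]);
translate([915, 304, 0]) cube([32, 317, 652]);
translate([348, 304, 0]) cube([567, 317, 18]);
translate([348, 304, 248]) cube([567, 317, 18]);
translate([348, 304, 496]) cube([567, 317, 18]);


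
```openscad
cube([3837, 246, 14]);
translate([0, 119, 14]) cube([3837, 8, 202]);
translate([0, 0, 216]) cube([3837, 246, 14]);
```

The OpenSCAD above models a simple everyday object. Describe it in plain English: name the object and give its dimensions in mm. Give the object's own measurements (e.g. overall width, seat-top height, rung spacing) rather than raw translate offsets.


An I-beam lying along x, 3837 mm long. Overall section height 230 mm. Two flanges 246 mm wide (y) and 14 mm thick, one on the floor and one at the top; a web 8 mm thick runs between them, centred on the flange width.


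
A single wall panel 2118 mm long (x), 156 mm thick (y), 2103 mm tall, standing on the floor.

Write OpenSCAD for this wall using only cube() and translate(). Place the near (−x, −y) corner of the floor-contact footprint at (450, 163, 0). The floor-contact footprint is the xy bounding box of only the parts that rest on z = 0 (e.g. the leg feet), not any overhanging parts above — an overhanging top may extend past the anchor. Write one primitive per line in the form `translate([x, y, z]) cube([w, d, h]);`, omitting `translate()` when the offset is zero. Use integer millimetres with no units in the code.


translate([450, 163, 0]) cube([2118, 156, 2103]);


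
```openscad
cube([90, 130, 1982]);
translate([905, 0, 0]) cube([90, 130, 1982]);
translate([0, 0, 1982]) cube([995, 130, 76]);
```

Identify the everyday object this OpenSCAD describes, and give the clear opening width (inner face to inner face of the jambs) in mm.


A door frame. The clear opening width is 815 mm.

Two 1982 mm tall posts with a header on top — a door frame. The left jamb is 90 mm wide at x = 0; the right jamb starts at x = 905. The clear opening is 905 − 90 = 815 mm.


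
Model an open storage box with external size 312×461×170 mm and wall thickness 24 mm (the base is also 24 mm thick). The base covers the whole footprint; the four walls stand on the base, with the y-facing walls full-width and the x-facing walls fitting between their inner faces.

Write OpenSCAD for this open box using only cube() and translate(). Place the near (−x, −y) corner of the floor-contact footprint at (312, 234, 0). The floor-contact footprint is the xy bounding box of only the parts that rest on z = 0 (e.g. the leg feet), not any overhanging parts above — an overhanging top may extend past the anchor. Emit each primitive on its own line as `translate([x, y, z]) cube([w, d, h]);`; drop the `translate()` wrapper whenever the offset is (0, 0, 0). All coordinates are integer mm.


translate([312, 234, 0]) cube([312, 461, 24]);
translate([312, 234, 24]) cube([312, 24, 146]);
translate([312, 671, 24]) cube([312, 24, 146]);
translate([312, 258, 24]) cube([24, 413, 146]);
translate([600, 258, 24]) cube([24, 413, 146]);


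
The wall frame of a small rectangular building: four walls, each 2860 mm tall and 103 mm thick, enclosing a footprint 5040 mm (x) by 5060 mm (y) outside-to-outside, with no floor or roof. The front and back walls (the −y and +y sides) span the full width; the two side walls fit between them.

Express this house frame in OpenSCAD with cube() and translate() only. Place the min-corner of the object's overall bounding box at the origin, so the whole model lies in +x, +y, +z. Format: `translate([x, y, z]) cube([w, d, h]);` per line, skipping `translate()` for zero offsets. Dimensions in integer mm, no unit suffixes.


cube([5040, 103, 2860]);
translate([0, 4957, 0]) cube([5040, 103, 2860]);
translate([0, 103, 0]) cube([103, 4854, 2860]);
translate([4937, 103, 0]) cube([103, 4854, 2860]);


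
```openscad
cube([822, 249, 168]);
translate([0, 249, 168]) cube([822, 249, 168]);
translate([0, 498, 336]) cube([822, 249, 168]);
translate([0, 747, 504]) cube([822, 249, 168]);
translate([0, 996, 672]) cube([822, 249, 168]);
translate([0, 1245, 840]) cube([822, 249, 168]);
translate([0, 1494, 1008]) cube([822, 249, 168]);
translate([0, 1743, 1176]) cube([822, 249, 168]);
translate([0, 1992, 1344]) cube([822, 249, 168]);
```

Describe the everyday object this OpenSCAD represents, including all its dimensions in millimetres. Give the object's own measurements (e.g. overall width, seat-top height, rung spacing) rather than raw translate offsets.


A straight staircase of 9 solid steps. Each step is 822 mm wide (x), 249 mm deep (y, the going) and 168 mm tall (the rise). The first step rests on the floor; each subsequent step sits one going further in +y and one rise higher in +z, directly behind and above the previous step with no overlap.


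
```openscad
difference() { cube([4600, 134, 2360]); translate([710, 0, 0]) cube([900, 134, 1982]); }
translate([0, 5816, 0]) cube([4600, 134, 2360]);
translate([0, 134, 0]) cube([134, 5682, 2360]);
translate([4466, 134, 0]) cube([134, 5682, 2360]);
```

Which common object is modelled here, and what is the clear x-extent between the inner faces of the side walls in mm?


A single room. The interior width is 4332 mm.

Four walls enclosing a rectangle with a door in the front wall — a room. Outside width 4600 minus two 134 mm walls gives 4332 mm.


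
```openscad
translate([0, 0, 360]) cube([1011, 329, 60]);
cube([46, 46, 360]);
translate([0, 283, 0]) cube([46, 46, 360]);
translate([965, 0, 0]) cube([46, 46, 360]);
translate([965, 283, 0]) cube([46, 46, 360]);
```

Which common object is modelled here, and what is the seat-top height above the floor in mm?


A bench. The seat-top height is 420 mm.

A long slab on four corner posts — a bench. The slab sits at z = 360 with thickness 60, so the top is 360 + 60 = 420 mm.


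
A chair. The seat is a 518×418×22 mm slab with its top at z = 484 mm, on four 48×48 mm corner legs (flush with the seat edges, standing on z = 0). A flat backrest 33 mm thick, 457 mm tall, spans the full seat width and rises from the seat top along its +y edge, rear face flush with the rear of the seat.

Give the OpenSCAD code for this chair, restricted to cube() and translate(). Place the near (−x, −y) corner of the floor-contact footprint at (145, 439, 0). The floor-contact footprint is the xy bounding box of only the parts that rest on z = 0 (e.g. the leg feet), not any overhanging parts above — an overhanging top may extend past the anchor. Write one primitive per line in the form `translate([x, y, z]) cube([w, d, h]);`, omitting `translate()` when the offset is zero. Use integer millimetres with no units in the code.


translate([145, 439, 462]) cube([518, 418, 22]);
translate([145, 439, 0]) cube([48, 48, 462]);
translate([615, 439, 0]) cube([48, 48, 462]);
translate([145, 809, 0]) cube([48, 48, 462]);
translate([615, 809, 0]) cube([48, 48, 462]);
translate([145, 824, 484]) cube([518, 33, 457]);


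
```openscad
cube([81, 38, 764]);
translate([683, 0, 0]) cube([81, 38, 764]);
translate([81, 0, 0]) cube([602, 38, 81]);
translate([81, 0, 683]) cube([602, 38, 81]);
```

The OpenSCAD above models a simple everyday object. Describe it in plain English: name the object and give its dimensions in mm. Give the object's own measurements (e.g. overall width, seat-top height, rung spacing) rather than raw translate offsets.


A rectangular picture frame lying in the x–z plane (depth along y). The opening is 602 mm wide (x) by 602 mm tall (z), surrounded by a border 81 mm wide on all four sides. The frame is 38 mm deep and is made of two full-height vertical stiles with two horizontal rails fitted between them.


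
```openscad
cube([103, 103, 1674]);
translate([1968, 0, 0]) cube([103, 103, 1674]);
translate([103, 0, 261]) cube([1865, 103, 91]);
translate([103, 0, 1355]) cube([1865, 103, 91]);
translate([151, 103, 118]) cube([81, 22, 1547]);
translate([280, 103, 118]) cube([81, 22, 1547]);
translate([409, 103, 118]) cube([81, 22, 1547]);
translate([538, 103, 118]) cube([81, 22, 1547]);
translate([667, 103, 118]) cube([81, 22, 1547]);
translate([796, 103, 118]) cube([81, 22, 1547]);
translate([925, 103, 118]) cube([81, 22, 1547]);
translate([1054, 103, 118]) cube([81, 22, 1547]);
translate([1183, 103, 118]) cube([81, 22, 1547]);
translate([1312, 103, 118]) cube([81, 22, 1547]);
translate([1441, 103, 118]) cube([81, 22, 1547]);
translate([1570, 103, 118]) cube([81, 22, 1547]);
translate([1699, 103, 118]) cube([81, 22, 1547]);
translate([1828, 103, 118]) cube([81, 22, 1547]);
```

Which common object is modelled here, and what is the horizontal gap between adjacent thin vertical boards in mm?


A fence section. The picket gap is 48 mm.

Two posts, two rails, 14 pickets — a fence section. Span 1865 mm holds 14 pickets of 81 mm with 15 equal gaps: ⌊(1865 − 14·81) / 15⌋ = 48 mm.


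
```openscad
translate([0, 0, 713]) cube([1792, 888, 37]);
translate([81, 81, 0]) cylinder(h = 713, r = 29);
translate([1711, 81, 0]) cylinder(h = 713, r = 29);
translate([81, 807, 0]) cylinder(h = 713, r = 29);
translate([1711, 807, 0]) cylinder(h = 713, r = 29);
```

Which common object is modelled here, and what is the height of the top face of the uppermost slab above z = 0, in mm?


A table. The table height is 750 mm.

A 1792×888×37 slab sits at z = 713 on four Ø58 mm round legs — a table. The top surface is at 713 + 37 = 750 mm.


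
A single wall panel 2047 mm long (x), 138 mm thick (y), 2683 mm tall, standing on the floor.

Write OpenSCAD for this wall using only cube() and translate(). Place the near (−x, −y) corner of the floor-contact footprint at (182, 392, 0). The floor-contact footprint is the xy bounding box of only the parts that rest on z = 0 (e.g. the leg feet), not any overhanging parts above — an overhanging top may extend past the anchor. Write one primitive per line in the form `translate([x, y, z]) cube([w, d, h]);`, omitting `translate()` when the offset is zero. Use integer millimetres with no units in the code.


translate([182, 392, 0]) cube([2047, 138, 2683]);


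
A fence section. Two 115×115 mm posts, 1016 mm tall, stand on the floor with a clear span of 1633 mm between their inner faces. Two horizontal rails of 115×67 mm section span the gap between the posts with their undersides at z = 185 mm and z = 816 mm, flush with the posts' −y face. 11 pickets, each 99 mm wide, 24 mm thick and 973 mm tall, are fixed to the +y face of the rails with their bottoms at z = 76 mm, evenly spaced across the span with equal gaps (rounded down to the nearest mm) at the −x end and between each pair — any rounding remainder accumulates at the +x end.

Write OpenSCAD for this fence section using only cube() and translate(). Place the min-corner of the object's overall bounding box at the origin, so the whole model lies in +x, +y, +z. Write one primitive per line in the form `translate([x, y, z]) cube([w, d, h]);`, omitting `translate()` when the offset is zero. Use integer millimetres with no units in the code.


cube([115, 115, 1016]);
translate([1748, 0, 0]) cube([115, 115, 1016]);
translate([115, 0, 185]) cube([1633, 115, 67]);
translate([115, 0, 816]) cube([1633, 115, 67]);
translate([160, 115, 76]) cube([99, 24, 973]);
translate([304, 115, 76]) cube([99, 24, 973]);
translate([448, 115, 76]) cube([99, 24, 973]);
translate([592, 115, 76]) cube([99, 24, 973]);
translate([736, 115, 76]) cube([99, 24, 973]);
translate([880, 115, 76]) cube([99, 24, 973]);
translate([1024, 115, 76]) cube([99, 24, 973]);
translate([1168, 115, 76]) cube([99, 24, 973]);
translate([1312, 115, 76]) cube([99, 24, 973]);
translate([1456, 115, 76]) cube([99, 24, 973]);
translate([1600, 115, 76]) cube([99, 24, 973]);


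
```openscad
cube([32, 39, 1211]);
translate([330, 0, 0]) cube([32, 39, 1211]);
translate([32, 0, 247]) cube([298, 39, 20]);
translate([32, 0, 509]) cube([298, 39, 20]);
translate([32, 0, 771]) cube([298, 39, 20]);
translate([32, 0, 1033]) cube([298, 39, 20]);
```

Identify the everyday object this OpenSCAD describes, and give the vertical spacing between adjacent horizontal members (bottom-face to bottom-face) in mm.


A ladder. The rung spacing is 262 mm.

Two tall 32×39 posts with 4 short bars between them — a ladder. Adjacent rungs sit at z = 247 and z = 509, so the spacing is 509 − 247 = 262 mm.


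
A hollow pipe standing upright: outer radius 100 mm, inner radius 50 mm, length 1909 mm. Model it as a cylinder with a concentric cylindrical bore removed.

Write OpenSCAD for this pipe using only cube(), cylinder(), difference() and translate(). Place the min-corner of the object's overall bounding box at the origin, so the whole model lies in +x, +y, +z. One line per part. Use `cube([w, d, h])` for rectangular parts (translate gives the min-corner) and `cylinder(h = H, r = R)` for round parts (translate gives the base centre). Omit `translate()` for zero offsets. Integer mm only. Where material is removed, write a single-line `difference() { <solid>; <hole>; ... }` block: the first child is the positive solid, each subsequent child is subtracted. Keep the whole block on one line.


difference() { translate([100, 100, 0]) cylinder(h = 1909, r = 100); translate([100, 100, 0]) cylinder(h = 1909, r = 50); }


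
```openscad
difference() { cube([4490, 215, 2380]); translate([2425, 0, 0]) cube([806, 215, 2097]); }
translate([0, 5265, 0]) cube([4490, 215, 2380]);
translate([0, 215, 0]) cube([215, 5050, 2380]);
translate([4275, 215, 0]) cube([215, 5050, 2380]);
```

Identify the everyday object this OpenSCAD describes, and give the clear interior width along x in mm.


A single room. The interior width is 4060 mm.

Four walls enclosing a rectangle with a door in the front wall — a room. Outside width 4490 minus two 215 mm walls gives 4060 mm.


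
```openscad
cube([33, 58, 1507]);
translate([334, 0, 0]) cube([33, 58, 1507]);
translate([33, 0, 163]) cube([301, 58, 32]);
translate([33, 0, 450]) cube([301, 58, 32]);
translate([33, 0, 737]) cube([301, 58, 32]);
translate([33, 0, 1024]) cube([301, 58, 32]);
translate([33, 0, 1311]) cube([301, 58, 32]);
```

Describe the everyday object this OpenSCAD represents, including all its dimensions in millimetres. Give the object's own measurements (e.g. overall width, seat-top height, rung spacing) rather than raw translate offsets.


A straight ladder. Two 33×58 mm vertical rails, 1507 mm tall, stand 367 mm apart (outside-to-outside) with their front faces coplanar on the −y side. 5 rungs, each 58 mm deep and 32 mm tall, span between the inner faces of the rails, front faces flush with the rails. The lowest rung's underside is at z = 163 mm and rungs are spaced 287 mm apart (underside to underside).


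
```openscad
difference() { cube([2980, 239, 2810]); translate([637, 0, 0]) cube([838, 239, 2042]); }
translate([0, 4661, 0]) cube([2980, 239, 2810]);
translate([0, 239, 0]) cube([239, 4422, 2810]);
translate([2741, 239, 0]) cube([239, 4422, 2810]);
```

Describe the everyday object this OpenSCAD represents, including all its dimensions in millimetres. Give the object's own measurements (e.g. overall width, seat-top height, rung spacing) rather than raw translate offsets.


A single room: four walls, each 2810 mm tall and 239 mm thick, enclosing an outside footprint 2980×4900 mm (x × y), no floor or roof. The front and back walls (−y and +y sides) run the full x-width; the side walls fit between their inner faces. A door opening 838 mm wide and 2042 mm tall is cut through the front wall from the floor up, its −x edge 637 mm from the wall's −x end.


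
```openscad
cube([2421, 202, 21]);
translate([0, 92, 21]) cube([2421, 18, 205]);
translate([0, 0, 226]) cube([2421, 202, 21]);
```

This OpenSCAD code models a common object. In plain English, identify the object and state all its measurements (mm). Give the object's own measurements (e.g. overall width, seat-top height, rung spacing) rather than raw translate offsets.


An I-beam lying along x, 2421 mm long. Overall section height 247 mm. Two flanges 202 mm wide (y) and 21 mm thick, one on the floor and one at the top; a web 18 mm thick runs between them, centred on the flange width.


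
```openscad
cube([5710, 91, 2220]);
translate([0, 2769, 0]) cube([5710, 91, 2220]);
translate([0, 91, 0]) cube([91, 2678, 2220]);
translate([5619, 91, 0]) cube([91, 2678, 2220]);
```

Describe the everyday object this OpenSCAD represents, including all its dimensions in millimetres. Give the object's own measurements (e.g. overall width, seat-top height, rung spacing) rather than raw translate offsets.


The wall frame of a small rectangular building: four walls, each 2220 mm tall and 91 mm thick, enclosing a footprint 5710 mm (x) by 2860 mm (y) outside-to-outside, with no floor or roof. The front and back walls (the −y and +y sides) span the full width; the two side walls fit between them.


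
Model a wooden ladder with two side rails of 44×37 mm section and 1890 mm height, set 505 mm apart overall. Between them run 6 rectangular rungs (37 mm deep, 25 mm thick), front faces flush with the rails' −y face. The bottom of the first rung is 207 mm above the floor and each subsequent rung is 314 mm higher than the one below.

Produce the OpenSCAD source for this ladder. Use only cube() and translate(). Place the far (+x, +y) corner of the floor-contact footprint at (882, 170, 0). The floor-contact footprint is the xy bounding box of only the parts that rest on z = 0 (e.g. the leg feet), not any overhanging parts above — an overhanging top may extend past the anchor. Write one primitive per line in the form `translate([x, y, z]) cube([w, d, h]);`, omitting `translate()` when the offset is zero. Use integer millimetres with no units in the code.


translate([377, 133, 0]) cube([44, 37, 1890]);
translate([838, 133, 0]) cube([44, 37, 1890]);
translate([421, 133, 207]) cube([417, 37, 25]);
translate([421, 133, 521]) cube([417, 37, 25]);
translate([421, 133, 835]) cube([417, 37, 25]);
translate([421, 133, 1149]) cube([417, 37, 25]);
translate([421, 133, 1463]) cube([417, 37, 25]);
translate([421, 133, 1777]) cube([417, 37, 25]);


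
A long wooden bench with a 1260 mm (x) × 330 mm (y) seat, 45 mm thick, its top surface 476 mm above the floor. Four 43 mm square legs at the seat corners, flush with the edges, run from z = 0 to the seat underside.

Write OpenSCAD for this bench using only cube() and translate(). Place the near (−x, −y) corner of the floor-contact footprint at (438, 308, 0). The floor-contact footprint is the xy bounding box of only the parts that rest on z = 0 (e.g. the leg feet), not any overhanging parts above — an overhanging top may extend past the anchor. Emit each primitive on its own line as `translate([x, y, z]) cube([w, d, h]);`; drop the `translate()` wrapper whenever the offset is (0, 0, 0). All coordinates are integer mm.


translate([438, 308, 431]) cube([1260, 330, 45]);
translate([438, 308, 0]) cube([43, 43, 431]);
translate([438, 595, 0]) cube([43, 43, 431]);
translate([1655, 308, 0]) cube([43, 43, 431]);
translate([1655, 595, 0]) cube([43, 43, 431]);


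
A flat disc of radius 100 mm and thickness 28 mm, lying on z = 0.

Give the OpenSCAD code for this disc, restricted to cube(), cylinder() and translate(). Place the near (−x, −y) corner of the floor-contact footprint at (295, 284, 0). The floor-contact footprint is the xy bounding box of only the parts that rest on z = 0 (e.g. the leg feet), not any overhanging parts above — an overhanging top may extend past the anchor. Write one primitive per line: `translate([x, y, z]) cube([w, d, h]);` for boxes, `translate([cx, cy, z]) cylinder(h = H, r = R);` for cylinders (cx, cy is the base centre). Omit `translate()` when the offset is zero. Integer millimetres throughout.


translate([395, 384, 0]) cylinder(h = 28, r = 100);


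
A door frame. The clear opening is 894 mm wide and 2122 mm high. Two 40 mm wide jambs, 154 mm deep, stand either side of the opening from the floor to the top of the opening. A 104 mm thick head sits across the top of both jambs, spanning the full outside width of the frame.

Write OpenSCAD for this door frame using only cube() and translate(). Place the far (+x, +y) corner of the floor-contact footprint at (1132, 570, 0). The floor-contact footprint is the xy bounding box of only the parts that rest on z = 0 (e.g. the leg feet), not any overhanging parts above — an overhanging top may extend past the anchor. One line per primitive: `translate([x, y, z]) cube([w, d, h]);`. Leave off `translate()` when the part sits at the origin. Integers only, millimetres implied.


translate([158, 416, 0]) cube([40, 154, 2122]);
translate([1092, 416, 0]) cube([40, 154, 2122]);
translate([158, 416, 2122]) cube([974, 154, 104]);


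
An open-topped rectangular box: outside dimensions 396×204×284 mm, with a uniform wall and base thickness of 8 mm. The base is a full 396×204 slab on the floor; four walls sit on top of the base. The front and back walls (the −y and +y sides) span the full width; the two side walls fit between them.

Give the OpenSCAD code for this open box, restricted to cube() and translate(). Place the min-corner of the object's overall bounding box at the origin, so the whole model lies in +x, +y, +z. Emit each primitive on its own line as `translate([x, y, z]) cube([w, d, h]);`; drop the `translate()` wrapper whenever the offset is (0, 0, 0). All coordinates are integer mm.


cube([396, 204, 8]);
translate([0, 0, 8]) cube([396, 8, 276]);
translate([0, 196, 8]) cube([396, 8, 276]);
translate([0, 8, 8]) cube([8, 188, 276]);
translate([388, 8, 8]) cube([8, 188, 276]);


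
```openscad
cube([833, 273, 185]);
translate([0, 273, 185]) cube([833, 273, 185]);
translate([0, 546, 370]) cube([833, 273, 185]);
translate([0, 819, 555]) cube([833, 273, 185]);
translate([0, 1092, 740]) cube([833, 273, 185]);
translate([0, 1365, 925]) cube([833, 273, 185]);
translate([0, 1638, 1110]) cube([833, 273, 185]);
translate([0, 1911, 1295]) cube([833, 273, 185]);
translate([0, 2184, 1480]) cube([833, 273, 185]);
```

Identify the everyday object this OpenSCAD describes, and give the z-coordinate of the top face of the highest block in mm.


A staircase. The total rise is 1665 mm.

9 identical blocks, each offset up and back from the previous — a staircase. Each step is 185 mm tall and there are 9 of them, so the total rise is 9 × 185 = 1665 mm.


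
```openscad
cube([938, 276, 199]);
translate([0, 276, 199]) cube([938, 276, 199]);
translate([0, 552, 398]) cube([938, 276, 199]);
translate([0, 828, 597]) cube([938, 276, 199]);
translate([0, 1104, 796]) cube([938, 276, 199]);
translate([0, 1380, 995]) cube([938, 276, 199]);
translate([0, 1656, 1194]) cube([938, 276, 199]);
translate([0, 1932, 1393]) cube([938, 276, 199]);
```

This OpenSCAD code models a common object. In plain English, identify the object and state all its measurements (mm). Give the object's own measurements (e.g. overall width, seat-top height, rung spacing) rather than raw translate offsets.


A straight staircase of 8 solid steps. Each step is 938 mm wide (x), 276 mm deep (y, the going) and 199 mm tall (the rise). The first step rests on the floor; each subsequent step sits one going further in +y and one rise higher in +z, directly behind and above the previous step with no overlap.


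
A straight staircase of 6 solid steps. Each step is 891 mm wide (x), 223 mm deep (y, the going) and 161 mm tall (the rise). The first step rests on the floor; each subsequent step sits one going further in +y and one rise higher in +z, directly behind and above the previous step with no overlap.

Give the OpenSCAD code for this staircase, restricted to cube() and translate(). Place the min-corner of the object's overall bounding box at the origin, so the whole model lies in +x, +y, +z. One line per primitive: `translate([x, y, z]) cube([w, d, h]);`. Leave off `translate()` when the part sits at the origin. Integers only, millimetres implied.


cube([891, 223, 161]);
translate([0, 223, 161]) cube([891, 223, 161]);
translate([0, 446, 322]) cube([891, 223, 161]);
translate([0, 669, 483]) cube([891, 223, 161]);
translate([0, 892, 644]) cube([891, 223, 161]);
translate([0, 1115, 805]) cube([891, 223, 161]);


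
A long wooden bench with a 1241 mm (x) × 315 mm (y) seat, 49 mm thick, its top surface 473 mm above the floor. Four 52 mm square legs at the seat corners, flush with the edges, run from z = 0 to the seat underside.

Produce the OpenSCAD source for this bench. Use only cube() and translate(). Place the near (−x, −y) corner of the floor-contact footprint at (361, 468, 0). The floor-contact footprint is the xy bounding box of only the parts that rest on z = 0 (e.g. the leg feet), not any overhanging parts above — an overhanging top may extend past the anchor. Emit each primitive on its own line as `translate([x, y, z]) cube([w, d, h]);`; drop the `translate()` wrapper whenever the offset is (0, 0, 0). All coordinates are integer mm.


translate([361, 468, 424]) cube([1241, 315, 49]);
translate([361, 468, 0]) cube([52, 52, 424]);
translate([361, 731, 0]) cube([52, 52, 424]);
translate([1550, 468, 0]) cube([52, 52, 424]);
translate([1550, 731, 0]) cube([52, 52, 424]);


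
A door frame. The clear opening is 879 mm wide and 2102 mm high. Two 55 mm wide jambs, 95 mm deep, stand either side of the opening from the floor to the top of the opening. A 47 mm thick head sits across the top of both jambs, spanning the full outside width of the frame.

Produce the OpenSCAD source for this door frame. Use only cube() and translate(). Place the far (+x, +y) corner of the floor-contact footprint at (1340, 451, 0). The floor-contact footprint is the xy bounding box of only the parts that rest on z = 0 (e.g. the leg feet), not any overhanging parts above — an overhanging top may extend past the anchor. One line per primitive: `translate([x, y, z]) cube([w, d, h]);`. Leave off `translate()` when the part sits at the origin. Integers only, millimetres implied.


translate([351, 356, 0]) cube([55, 95, 2102]);
translate([1285, 356, 0]) cube([55, 95, 2102]);
translate([351, 356, 2102]) cube([989, 95, 47]);


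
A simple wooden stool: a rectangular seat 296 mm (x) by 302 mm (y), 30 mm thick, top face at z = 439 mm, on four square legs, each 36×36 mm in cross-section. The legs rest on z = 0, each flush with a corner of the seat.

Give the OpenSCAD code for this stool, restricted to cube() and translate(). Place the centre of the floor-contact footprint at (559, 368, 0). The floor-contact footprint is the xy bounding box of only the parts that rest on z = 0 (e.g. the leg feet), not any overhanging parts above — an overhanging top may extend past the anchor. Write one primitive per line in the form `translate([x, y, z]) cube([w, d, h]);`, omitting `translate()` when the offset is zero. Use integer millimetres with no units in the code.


translate([411, 217, 409]) cube([296, 302, 30]);
translate([411, 217, 0]) cube([36, 36, 409]);
translate([671, 217, 0]) cube([36, 36, 409]);
translate([411, 483, 0]) cube([36, 36, 409]);
translate([671, 483, 0]) cube([36, 36, 409]);


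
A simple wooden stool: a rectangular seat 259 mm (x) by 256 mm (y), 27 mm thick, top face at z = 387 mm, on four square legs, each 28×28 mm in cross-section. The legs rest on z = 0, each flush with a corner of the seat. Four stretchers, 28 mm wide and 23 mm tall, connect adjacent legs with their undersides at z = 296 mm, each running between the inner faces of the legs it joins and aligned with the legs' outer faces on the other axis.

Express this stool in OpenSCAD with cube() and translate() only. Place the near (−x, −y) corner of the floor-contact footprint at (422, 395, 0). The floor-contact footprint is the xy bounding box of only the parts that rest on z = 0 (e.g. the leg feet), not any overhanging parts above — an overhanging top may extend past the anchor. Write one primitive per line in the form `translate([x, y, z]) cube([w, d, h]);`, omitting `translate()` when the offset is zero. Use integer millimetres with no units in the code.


// leg_h = 387 - 27 = 360
// stretcher span = 259 - 2*28 = 203
translate([422, 395, 360]) cube([259, 256, 27]);
translate([422, 395, 0]) cube([28, 28, 360]);
translate([653, 395, 0]) cube([28, 28, 360]);
translate([422, 623, 0]) cube([28, 28, 360]);
translate([653, 623, 0]) cube([28, 28, 360]);
translate([450, 395, 296]) cube([203, 28, 23]);
translate([450, 623, 296]) cube([203, 28, 23]);
translate([422, 423, 296]) cube([28, 200, 23]);
translate([653, 423, 296]) cube([28, 200, 23]);


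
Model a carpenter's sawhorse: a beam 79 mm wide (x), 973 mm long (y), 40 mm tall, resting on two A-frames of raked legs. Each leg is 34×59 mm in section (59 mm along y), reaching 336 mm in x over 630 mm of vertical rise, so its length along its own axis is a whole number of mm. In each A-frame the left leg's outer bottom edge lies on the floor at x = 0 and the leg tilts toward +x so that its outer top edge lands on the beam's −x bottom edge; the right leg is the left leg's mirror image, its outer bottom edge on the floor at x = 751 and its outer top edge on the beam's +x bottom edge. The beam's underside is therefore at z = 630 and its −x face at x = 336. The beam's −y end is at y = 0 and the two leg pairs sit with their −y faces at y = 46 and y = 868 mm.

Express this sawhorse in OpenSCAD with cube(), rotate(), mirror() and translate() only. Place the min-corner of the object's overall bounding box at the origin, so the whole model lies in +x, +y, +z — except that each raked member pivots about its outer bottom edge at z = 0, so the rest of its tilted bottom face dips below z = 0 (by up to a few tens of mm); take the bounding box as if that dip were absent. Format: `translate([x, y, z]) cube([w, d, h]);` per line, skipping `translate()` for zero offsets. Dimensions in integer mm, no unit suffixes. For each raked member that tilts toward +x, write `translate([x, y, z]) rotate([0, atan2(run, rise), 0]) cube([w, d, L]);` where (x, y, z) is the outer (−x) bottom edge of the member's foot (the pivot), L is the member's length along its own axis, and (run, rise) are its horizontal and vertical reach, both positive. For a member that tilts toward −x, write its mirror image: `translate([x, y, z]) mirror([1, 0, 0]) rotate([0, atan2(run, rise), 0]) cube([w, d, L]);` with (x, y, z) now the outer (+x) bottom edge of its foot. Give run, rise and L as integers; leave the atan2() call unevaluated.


translate([336, 0, 630]) cube([79, 973, 40]);
translate([0, 46, 0]) rotate([0, atan2(336, 630), 0]) cube([34, 59, 714]);
translate([751, 46, 0]) mirror([1, 0, 0]) rotate([0, atan2(336, 630), 0]) cube([34, 59, 714]);
translate([0, 868, 0]) rotate([0, atan2(336, 630), 0]) cube([34, 59, 714]);
translate([751, 868, 0]) mirror([1, 0, 0]) rotate([0, atan2(336, 630), 0]) cube([34, 59, 714]);


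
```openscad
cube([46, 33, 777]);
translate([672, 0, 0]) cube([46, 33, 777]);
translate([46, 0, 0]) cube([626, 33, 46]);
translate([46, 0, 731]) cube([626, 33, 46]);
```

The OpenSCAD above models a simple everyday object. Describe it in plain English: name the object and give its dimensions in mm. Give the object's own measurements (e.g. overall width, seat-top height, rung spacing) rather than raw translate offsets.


A rectangular picture frame lying in the x–z plane (depth along y). The opening is 626 mm wide (x) by 685 mm tall (z), surrounded by a border 46 mm wide on all four sides. The frame is 33 mm deep and is made of two full-height vertical stiles with two horizontal rails fitted between them.


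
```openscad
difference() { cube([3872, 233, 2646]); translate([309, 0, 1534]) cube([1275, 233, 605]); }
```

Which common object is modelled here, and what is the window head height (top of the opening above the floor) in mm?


A wall with a window opening. The window head height is 2139 mm.

A wall with a rectangular opening subtracted — a window. Sill at z = 1534, opening 605 mm tall, so the head is at 1534 + 605 = 2139 mm.


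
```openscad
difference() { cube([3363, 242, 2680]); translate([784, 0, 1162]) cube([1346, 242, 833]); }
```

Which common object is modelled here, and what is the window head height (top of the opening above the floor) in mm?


A wall with a window opening. The window head height is 1995 mm.

A wall with a rectangular opening subtracted — a window. Sill at z = 1162, opening 833 mm tall, so the head is at 1162 + 833 = 1995 mm.


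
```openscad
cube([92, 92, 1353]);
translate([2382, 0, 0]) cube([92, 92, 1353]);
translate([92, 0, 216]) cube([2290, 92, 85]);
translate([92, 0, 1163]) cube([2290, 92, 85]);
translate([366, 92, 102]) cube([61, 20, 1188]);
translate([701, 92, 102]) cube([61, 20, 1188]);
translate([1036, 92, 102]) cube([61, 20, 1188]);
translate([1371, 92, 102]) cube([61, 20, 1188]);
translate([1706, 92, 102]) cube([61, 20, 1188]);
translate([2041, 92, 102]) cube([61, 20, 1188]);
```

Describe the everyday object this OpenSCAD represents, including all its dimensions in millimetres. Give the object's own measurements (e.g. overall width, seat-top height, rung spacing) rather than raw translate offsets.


A fence section. Two 92×92 mm posts, 1353 mm tall, stand on the floor with a clear span of 2290 mm between their inner faces. Two horizontal rails of 92×85 mm section span the gap between the posts with their undersides at z = 216 mm and z = 1163 mm, flush with the posts' −y face. 6 pickets, each 61 mm wide, 20 mm thick and 1188 mm tall, are fixed to the +y face of the rails with their bottoms at z = 102 mm, spaced across the span with a 274 mm gap after the −x post and between neighbouring pickets, with 280 mm left before the +x post.


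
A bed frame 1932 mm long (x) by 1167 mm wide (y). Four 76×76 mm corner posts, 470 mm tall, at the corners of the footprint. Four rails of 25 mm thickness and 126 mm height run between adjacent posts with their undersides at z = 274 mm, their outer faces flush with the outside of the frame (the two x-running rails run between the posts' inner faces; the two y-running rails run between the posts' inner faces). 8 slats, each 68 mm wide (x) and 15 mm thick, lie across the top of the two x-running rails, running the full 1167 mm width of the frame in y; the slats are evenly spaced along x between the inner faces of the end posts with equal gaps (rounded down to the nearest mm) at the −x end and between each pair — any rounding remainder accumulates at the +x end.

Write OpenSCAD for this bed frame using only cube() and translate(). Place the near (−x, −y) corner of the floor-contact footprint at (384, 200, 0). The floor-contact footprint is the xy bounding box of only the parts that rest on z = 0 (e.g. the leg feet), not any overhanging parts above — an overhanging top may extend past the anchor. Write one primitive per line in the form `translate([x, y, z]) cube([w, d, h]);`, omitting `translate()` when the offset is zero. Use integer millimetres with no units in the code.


translate([384, 200, 0]) cube([76, 76, 470]);
translate([384, 1291, 0]) cube([76, 76, 470]);
translate([2240, 200, 0]) cube([76, 76, 470]);
translate([2240, 1291, 0]) cube([76, 76, 470]);
translate([460, 200, 274]) cube([1780, 25, 126]);
translate([460, 1342, 274]) cube([1780, 25, 126]);
translate([384, 276, 274]) cube([25, 1015, 126]);
translate([2291, 276, 274]) cube([25, 1015, 126]);
translate([597, 200, 400]) cube([68, 1167, 15]);
translate([802, 200, 400]) cube([68, 1167, 15]);
translate([1007, 200, 400]) cube([68, 1167, 15]);
translate([1212, 200, 400]) cube([68, 1167, 15]);
translate([1417, 200, 400]) cube([68, 1167, 15]);
translate([1622, 200, 400]) cube([68, 1167, 15]);
translate([1827, 200, 400]) cube([68, 1167, 15]);
translate([2032, 200, 400]) cube([68, 1167, 15]);


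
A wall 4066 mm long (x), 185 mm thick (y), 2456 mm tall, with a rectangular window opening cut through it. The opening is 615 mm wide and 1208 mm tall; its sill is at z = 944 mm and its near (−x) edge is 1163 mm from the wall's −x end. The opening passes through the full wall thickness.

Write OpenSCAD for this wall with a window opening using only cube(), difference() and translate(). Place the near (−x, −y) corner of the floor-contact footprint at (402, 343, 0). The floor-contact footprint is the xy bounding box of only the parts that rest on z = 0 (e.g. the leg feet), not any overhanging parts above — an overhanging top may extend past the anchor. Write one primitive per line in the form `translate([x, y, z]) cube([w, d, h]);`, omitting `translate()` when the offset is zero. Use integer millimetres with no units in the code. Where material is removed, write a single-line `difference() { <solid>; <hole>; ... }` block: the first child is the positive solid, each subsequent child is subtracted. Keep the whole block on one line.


difference() { translate([402, 343, 0]) cube([4066, 185, 2456]); translate([1565, 343, 944]) cube([615, 185, 1208]); }
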